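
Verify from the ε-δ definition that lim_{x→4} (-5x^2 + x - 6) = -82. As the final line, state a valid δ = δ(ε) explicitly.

δ = min(1, ε/44)

Fix ε > 0. We want δ > 0 such that 0 < |x − 4| < δ implies |(-5x^2 + x - 6) + 82| < ε.
(-5x^2 + x - 6) + 82 = -5x^2 + x + 76 = (x − 4)(-5x - 19).
So |(-5x^2 + x - 6) + 82| = |x − 4|·|-5x - 19|.
Assume first that |x − 4| < 1, so |x| < 5. Then |-5x - 19| ≤ 5·5 + 19 = 44.
Hence |(-5x^2 + x - 6) + 82| ≤ 44|x − 4| < ε provided |x − 4| < ε/44.
Choosing δ = min(1, ε/44) ensures both conditions, hence |(-5x^2 + x - 6) + 82| < ε.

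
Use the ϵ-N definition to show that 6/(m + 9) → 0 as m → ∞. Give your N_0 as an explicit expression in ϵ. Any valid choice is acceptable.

N_0 = 6/ϵ

Let ϵ > 0. For m ≥ 1, |6/(m + 9) − 0| = 6/(m + 9) ≤ 6/m.
We need 6/m < ϵ, i.e. m > 6/ϵ.
Take N_0 = 6/ϵ. If m > N_0 then |6/(m + 9)| ≤ 6/m < ϵ.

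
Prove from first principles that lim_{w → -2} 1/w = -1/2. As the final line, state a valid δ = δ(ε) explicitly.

δ = min(1, 2ε)

Let ε > 0 be given. We seek δ > 0 such that 0 < |w + 2| < δ implies |1/w + 1/2| < ε.
|1/w + 1/2| = |-2 − w|/(2·|w|) = |w + 2|/(2|w|).
Require δ ≤ 1 so that |w| > 2 − 1 = 1, hence 2|w| > 2.
Then |1/w + 1/2| < |w + 2|/2, which is < ε when |w + 2| < 2ε.
Take δ = min(1, 2ε). Then 0 < |w + 2| < δ gives both |w + 2| < 1 and |w + 2| < 2ε, so |1/w + 1/2| < ε.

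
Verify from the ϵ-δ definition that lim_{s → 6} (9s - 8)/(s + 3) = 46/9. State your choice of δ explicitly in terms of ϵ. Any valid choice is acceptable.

δ = min(9/2, (81/70)ϵ)

Let ϵ > 0 be given. We want δ > 0 with 0 < |s − 6| < δ ⇒ |(9s - 8)/(s + 3) − (46/9)| < ϵ.
Combining over a common denominator, (9s - 8)/(s + 3) − (46/9) = [(9s - 8)·9 − 46·(s + 3)] / [9·(s + 3)] = 35(s − 6) / (9(s + 3)).
So |(9s - 8)/(s + 3) − (46/9)| = 35|s − 6| / (9·|s + 3|).
Require δ ≤ 9/2, so |s + 3| ≥ |9| − |s − 6| > 9 − 9/2 = 9/2.
Hence |(9s - 8)/(s + 3) − (46/9)| < 35|s − 6|/(9·(9/2)) = (70/81)|s − 6|, which is < ϵ once |s − 6| < (81/70)ϵ.
Take δ = min(9/2, (81/70)ϵ). Then 0 < |s − 6| < δ forces both bounds, so |(9s - 8)/(s + 3) − (46/9)| < ϵ.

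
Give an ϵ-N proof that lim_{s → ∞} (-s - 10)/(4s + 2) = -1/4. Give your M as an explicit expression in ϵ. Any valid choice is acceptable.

M = (19/8)/ϵ

Let ϵ > 0 be given. We seek M > 0 such that s > M implies |(-s - 10)/(4s + 2) + 1/4| < ϵ.
(-s - 10)/(4s + 2) + 1/4 = (4(-s - 10) − (-1)(4s + 2)) / (4(4s + 2)) = -38/(4(4s + 2)).
For s > 0 we have 4s + 2 > 4s, so |(-s - 10)/(4s + 2) + 1/4| = 38/(4(4s + 2)) < 38/(4·4s) = (19/8)/s.
Thus |(-s - 10)/(4s + 2) + 1/4| < ϵ whenever s > (19/8)/ϵ.
Take M = (19/8)/ϵ. If s > M then |(-s - 10)/(4s + 2) + 1/4| < (19/8)/s < ϵ.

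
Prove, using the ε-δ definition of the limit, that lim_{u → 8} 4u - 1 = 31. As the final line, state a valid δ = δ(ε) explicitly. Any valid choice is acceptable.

δ = ε/4

Fix ε > 0. We need δ > 0 so that 0 < |u − 8| < δ implies |(4u - 1) − 31| < ε.
Since (4u - 1) − 31 = 4(u − 8), we have |(4u - 1) − 31| = 4|u − 8|.
So 4|u − 8| < ε exactly when |u − 8| < ε/4.
Take δ = ε/4. If 0 < |u − 8| < δ then |(4u - 1) − 31| = 4|u − 8| < 4·(ε/4) = ε.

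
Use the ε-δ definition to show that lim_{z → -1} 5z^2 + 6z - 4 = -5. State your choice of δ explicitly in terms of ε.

δ = min(1, ε/11)

Suppose ε > 0. We want δ > 0 such that 0 < |z + 1| < δ implies |(5z^2 + 6z - 4) + 5| < ε.
(5z^2 + 6z - 4) + 5 = 5z^2 + 6z + 1 = (z + 1)(5z + 1).
So |(5z^2 + 6z - 4) + 5| = |z + 1|·|5z + 1|.
Require δ ≤ 1. Then |z + 1| < 1 gives |z| < 2, and by the triangle inequality |5z + 1| ≤ 5·2 + 1 = 11.
Hence |(5z^2 + 6z - 4) + 5| ≤ 11|z + 1| < ε provided |z + 1| < ε/11.
Choosing δ = min(1, ε/11) ensures both conditions, hence |(5z^2 + 6z - 4) + 5| < ε.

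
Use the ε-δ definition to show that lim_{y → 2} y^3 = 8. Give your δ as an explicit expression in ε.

δ = min(2, ε/28)

Fix ε > 0. We seek δ > 0 with 0 < |y − 2| < δ ⇒ |y^3 − 8| < ε.
Factor: y^3 − 8 = (y − 2)(y^2 + 2y + 4), so |y^3 − 8| = |y − 2|·|y^2 + 2y + 4|.
Impose δ ≤ 2 so that |y| < 4; then |y^2 + 2y + 4| ≤ 28.
Hence |y^3 − 8| ≤ 28|y − 2|, which is < ε once |y − 2| < ε/28.
Take δ = min(2, ε/28). If 0 < |y − 2| < δ then both bounds hold and |y^3 − 8| ≤ 28|y − 2| < 28·(ε/28) = ε.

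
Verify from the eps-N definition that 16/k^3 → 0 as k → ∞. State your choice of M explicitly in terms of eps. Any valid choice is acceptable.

Suppose eps > 0. For k ≥ 1, |16/k^3 − 0| = 16/k^3.
16/k^3 < eps ⇔ k^3 > 16/eps ⇔ k > (16/eps)^{1/3}.
Take M = (16/eps)^{1/3}. Then k > M implies 16/k^3 < eps.

M = (16/eps)^{1/3}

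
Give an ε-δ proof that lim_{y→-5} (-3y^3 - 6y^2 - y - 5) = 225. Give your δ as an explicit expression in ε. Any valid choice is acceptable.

δ = min(1, ε/208)

Suppose ε > 0. We want δ > 0 such that 0 < |y + 5| < δ implies |(-3y^3 - 6y^2 - y - 5) − 225| < ε.
(-3y^3 - 6y^2 - y - 5) − 225 = -3y^3 - 6y^2 - y - 230 = (y + 5)(-3y^2 + 9y - 46).
So |(-3y^3 - 6y^2 - y - 5) − 225| = |y + 5|·|-3y^2 + 9y - 46|.
Assume first that |y + 5| < 1, so |y| < 6. Then |-3y^2 + 9y - 46| ≤ 3·6^2 + 9·6 + 46 = 208.
Hence |(-3y^3 - 6y^2 - y - 5) − 225| ≤ 208|y + 5| < ε provided |y + 5| < ε/208.
Take δ = min(1, ε/208). Then 0 < |y + 5| < δ gives both |y + 5| < 1 and |y + 5| < ε/208, so |(-3y^3 - 6y^2 - y - 5) − 225| < ε.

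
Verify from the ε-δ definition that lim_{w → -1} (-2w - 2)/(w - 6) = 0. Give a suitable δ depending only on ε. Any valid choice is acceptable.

δ = min(7/2, (7/4)ε)

Suppose ε > 0. We want δ > 0 with 0 < |w + 1| < δ ⇒ |(-2w - 2)/(w - 6) − 0| < ε.
Combining over a common denominator, (-2w - 2)/(w - 6) − 0 = [(-2w - 2)·(-7) − 0·(w - 6)] / [(-7)·(w - 6)] = 14(w + 1) / ((-7)(w - 6)).
So |(-2w - 2)/(w - 6) − 0| = 14|w + 1| / (7·|w − 6|).
Restrict δ ≤ 7/2. Then |w + 1| < 7/2 gives |w − 6| = |(w + 1) + (-7)| ≥ 7 − 7/2 = 7/2.
Hence |(-2w - 2)/(w - 6) − 0| < 14|w + 1|/(7·(7/2)) = (4/7)|w + 1|, which is < ε once |w + 1| < (7/4)ε.
Take δ = min(7/2, (7/4)ε). Then 0 < |w + 1| < δ forces both bounds, so |(-2w - 2)/(w - 6) − 0| < ε.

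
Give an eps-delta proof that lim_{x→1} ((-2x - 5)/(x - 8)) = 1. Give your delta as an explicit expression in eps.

delta = min(7/2, (7/6)eps)

Let eps > 0. We want delta > 0 with 0 < |x − 1| < delta ⇒ |(-2x - 5)/(x - 8) − 1| < eps.
Combining over a common denominator, (-2x - 5)/(x - 8) − 1 = [(-2x - 5)·(-7) − (-7)·(x - 8)] / [(-7)·(x - 8)] = 21(x − 1) / ((-7)(x - 8)).
So |(-2x - 5)/(x - 8) − 1| = 21|x − 1| / (7·|x − 8|).
Require delta ≤ 7/2, so |x − 8| ≥ |-7| − |x − 1| > 7 − 7/2 = 7/2.
Hence |(-2x - 5)/(x - 8) − 1| < 21|x − 1|/(7·(7/2)) = (6/7)|x − 1|, which is < eps once |x − 1| < (7/6)eps.
Take delta = min(7/2, (7/6)eps). Then 0 < |x − 1| < delta forces both bounds, so |(-2x - 5)/(x - 8) − 1| < eps.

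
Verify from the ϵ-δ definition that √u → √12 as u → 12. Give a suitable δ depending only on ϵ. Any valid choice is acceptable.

Suppose ϵ > 0. We want δ > 0 such that 0 < |u − 12| < δ implies |√u − √12| < ϵ.
Rationalise: √u − √12 = (u − 12)/(√u + √12), so |√u − √12| = |u − 12|/(√u + √12).
Restrict δ ≤ 12 so that |u − 12| < 12 forces u > 0, and then √u + √12 > √12.
Hence |√u − √12| < |u − 12|/√12, which is < ϵ once |u − 12| < √12·ϵ.
Take δ = min(12, √12·ϵ). If 0 < |u − 12| < δ then u > 0 and |√u − √12| < |u − 12|/√12 < ϵ.

δ = min(12, √12·ϵ)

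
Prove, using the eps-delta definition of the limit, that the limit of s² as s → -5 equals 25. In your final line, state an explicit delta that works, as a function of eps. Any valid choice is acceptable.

Let eps > 0 be given. We seek delta > 0 with 0 < |s + 5| < delta ⇒ |s² − 25| < eps.
Factor: s² − 25 = (s + 5)(s - 5), so |s² − 25| = |s + 5|·|s - 5|.
Restrict delta ≤ 2. Then |s + 5| < 2 gives |s| < 7, so by the triangle inequality |s - 5| ≤ 7 + 5 = 12.
Hence |s² − 25| ≤ 12|s + 5|, which is < eps once |s + 5| < eps/12.
Take delta = min(2, eps/12). If 0 < |s + 5| < delta then both bounds hold and |s² − 25| ≤ 12|s + 5| < 12·(eps/12) = eps.

delta = min(2, eps/12)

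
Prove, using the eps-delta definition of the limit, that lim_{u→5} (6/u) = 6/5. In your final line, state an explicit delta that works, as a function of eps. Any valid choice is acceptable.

delta = min(5/2, (25/12)eps)

Fix eps > 0. We seek delta > 0 such that 0 < |u − 5| < delta implies |6/u − (6/5)| < eps.
|6/u − (6/5)| = 6·|5 − u|/(5·|u|) = 6|u − 5|/(5|u|).
Require delta ≤ 5/2 so that |u| > 5 − 5/2 = 5/2, hence 5|u| > 25/2.
Then |6/u − (6/5)| < 6|u − 5|/(25/2), which is < eps when |u − 5| < (25/12)eps.
Take delta = min(5/2, (25/12)eps). Then 0 < |u − 5| < delta gives both |u − 5| < 5/2 and |u − 5| < (25/12)eps, so |6/u − (6/5)| < eps.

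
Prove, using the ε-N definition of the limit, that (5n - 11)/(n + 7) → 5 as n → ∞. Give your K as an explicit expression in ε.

K = 46/ε

Let ε > 0. For n ≥ 1, |(5n - 11)/(n + 7) − 5| = |-46|/((n + 7)) = 46/((n + 7)).
Since n + 7 ≥ n for n ≥ 1, this is ≤ 46/(n) = 46/n.
So |(5n - 11)/(n + 7) − 5| < ε whenever n > 46/ε.
Take K = 46/ε. If n > K then |(5n - 11)/(n + 7) − 5| ≤ 46/n < ε.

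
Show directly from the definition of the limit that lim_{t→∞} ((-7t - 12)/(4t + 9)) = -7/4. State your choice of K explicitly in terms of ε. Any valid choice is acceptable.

K = (15/16)/ε

Suppose ε > 0. We seek K > 0 such that t > K implies |(-7t - 12)/(4t + 9) + 7/4| < ε.
(-7t - 12)/(4t + 9) + 7/4 = (4(-7t - 12) − (-7)(4t + 9)) / (4(4t + 9)) = 15/(4(4t + 9)).
For t > 0 we have 4t + 9 > 4t, so |(-7t - 12)/(4t + 9) + 7/4| = 15/(4(4t + 9)) < 15/(4·4t) = (15/16)/t.
Thus |(-7t - 12)/(4t + 9) + 7/4| < ε whenever t > (15/16)/ε.
Take K = (15/16)/ε. If t > K then |(-7t - 12)/(4t + 9) + 7/4| < (15/16)/t < ε.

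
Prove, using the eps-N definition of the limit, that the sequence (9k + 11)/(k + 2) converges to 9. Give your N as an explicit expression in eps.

Let eps > 0. For k ≥ 1, |(9k + 11)/(k + 2) − 9| = |-7|/((k + 2)) = 7/((k + 2)).
Since k + 2 ≥ k for k ≥ 1, this is ≤ 7/(k) = 7/k.
So |(9k + 11)/(k + 2) − 9| < eps whenever k > 7/eps.
Take N = 7/eps. If k > N then |(9k + 11)/(k + 2) − 9| ≤ 7/k < eps.

N = 7/eps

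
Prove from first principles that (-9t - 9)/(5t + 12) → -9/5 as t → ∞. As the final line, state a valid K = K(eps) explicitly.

Let eps > 0. We seek K > 0 such that t > K implies |(-9t - 9)/(5t + 12) + 9/5| < eps.
(-9t - 9)/(5t + 12) + 9/5 = (5(-9t - 9) − (-9)(5t + 12)) / (5(5t + 12)) = 63/(5(5t + 12)).
For t > 0 we have 5t + 12 > 5t, so |(-9t - 9)/(5t + 12) + 9/5| = 63/(5(5t + 12)) < 63/(5·5t) = (63/25)/t.
Thus |(-9t - 9)/(5t + 12) + 9/5| < eps whenever t > (63/25)/eps.
Take K = (63/25)/eps. If t > K then |(-9t - 9)/(5t + 12) + 9/5| < (63/25)/t < eps.

K = (63/25)/eps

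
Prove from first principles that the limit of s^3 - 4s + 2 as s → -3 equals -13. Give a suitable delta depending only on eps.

delta = min(1, eps/33)

Fix eps > 0. We want delta > 0 such that 0 < |s + 3| < delta implies |(s^3 - 4s + 2) + 13| < eps.
(s^3 - 4s + 2) + 13 = s^3 - 4s + 15 = (s + 3)(s^2 - 3s + 5).
So |(s^3 - 4s + 2) + 13| = |s + 3|·|s^2 - 3s + 5|.
Require delta ≤ 1. Then |s + 3| < 1 gives |s| < 4, and by the triangle inequality |s^2 - 3s + 5| ≤ 4^2 + 3·4 + 5 = 33.
Hence |(s^3 - 4s + 2) + 13| ≤ 33|s + 3| < eps provided |s + 3| < eps/33.
Choosing delta = min(1, eps/33) ensures both conditions, hence |(s^3 - 4s + 2) + 13| < eps.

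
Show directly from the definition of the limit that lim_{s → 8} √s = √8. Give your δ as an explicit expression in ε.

Let ε > 0. We want δ > 0 such that 0 < |s − 8| < δ implies |√s − √8| < ε.
Rationalise: √s − √8 = (s − 8)/(√s + √8), so |√s − √8| = |s − 8|/(√s + √8).
Restrict δ ≤ 8 so that |s − 8| < 8 forces s > 0, and then √s + √8 > √8.
Hence |√s − √8| < |s − 8|/√8, which is < ε once |s − 8| < √8·ε.
Take δ = min(8, √8·ε). If 0 < |s − 8| < δ then s > 0 and |√s − √8| < |s − 8|/√8 < ε.

δ = min(8, √8·ε)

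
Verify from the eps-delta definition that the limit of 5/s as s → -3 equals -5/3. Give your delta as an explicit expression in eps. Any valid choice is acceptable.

delta = min(3/2, (9/10)eps)

Let eps > 0 be given. We seek delta > 0 such that 0 < |s + 3| < delta implies |5/s + 5/3| < eps.
|5/s + 5/3| = 5·|-3 − s|/(3·|s|) = 5|s + 3|/(3|s|).
Require delta ≤ 3/2 so that |s| > 3 − 3/2 = 3/2, hence 3|s| > 9/2.
Then |5/s + 5/3| < 5|s + 3|/(9/2), which is < eps when |s + 3| < (9/10)eps.
Take delta = min(3/2, (9/10)eps). Then 0 < |s + 3| < delta gives both |s + 3| < 3/2 and |s + 3| < (9/10)eps, so |5/s + 5/3| < eps.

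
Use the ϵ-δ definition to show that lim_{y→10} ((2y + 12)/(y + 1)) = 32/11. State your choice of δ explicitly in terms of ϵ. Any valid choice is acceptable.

δ = min(11/2, (121/20)ϵ)

Suppose ϵ > 0. We want δ > 0 with 0 < |y − 10| < δ ⇒ |(2y + 12)/(y + 1) − (32/11)| < ϵ.
Combining over a common denominator, (2y + 12)/(y + 1) − (32/11) = [(2y + 12)·11 − 32·(y + 1)] / [11·(y + 1)] = -10(y − 10) / (11(y + 1)).
So |(2y + 12)/(y + 1) − (32/11)| = 10|y − 10| / (11·|y + 1|).
Require δ ≤ 11/2, so |y + 1| ≥ |11| − |y − 10| > 11 − 11/2 = 11/2.
Hence |(2y + 12)/(y + 1) − (32/11)| < 10|y − 10|/(11·(11/2)) = (20/121)|y − 10|, which is < ϵ once |y − 10| < (121/20)ϵ.
Take δ = min(11/2, (121/20)ϵ). Then 0 < |y − 10| < δ forces both bounds, so |(2y + 12)/(y + 1) − (32/11)| < ϵ.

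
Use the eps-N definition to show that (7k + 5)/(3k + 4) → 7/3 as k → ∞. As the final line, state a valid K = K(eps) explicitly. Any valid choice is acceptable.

K = (13/9)/eps

Let eps > 0 be given. For k ≥ 1, |(7k + 5)/(3k + 4) − (7/3)| = |-13|/(3(3k + 4)) = 13/(3(3k + 4)).
Since 3k + 4 ≥ 3k for k ≥ 1, this is ≤ 13/(3·3k) = (13/9)/k.
So |(7k + 5)/(3k + 4) − (7/3)| < eps whenever k > (13/9)/eps.
Take K = (13/9)/eps. If k > K then |(7k + 5)/(3k + 4) − (7/3)| ≤ (13/9)/k < eps.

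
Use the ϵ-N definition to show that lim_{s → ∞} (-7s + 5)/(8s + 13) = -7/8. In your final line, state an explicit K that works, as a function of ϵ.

K = (131/64)/ϵ

Let ϵ > 0. We seek K > 0 such that s > K implies |(-7s + 5)/(8s + 13) + 7/8| < ϵ.
(-7s + 5)/(8s + 13) + 7/8 = (8(-7s + 5) − (-7)(8s + 13)) / (8(8s + 13)) = 131/(8(8s + 13)).
For s > 0 we have 8s + 13 > 8s, so |(-7s + 5)/(8s + 13) + 7/8| = 131/(8(8s + 13)) < 131/(8·8s) = (131/64)/s.
Thus |(-7s + 5)/(8s + 13) + 7/8| < ϵ whenever s > (131/64)/ϵ.
Take K = (131/64)/ϵ. If s > K then |(-7s + 5)/(8s + 13) + 7/8| < (131/64)/s < ϵ.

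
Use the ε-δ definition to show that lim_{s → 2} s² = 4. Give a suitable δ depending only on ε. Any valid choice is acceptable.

Let ε > 0 be given. We seek δ > 0 with 0 < |s − 2| < δ ⇒ |s² − 4| < ε.
Factor: s² − 4 = (s − 2)(s + 2), so |s² − 4| = |s − 2|·|s + 2|.
Impose δ ≤ 1 so that |s| < 3; then |s + 2| ≤ 5.
Hence |s² − 4| ≤ 5|s − 2|, which is < ε once |s − 2| < ε/5.
Take δ = min(1, ε/5). If 0 < |s − 2| < δ then both bounds hold and |s² − 4| ≤ 5|s − 2| < 5·(ε/5) = ε.

δ = min(1, ε/5)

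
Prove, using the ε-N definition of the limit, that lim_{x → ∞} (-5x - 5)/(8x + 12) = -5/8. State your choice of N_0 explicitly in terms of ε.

Let ε > 0. We seek N_0 > 0 such that x > N_0 implies |(-5x - 5)/(8x + 12) + 5/8| < ε.
(-5x - 5)/(8x + 12) + 5/8 = (8(-5x - 5) − (-5)(8x + 12)) / (8(8x + 12)) = 20/(8(8x + 12)).
For x > 0 we have 8x + 12 > 8x, so |(-5x - 5)/(8x + 12) + 5/8| = 20/(8(8x + 12)) < 20/(8·8x) = (5/16)/x.
Thus |(-5x - 5)/(8x + 12) + 5/8| < ε whenever x > (5/16)/ε.
Take N_0 = (5/16)/ε. If x > N_0 then |(-5x - 5)/(8x + 12) + 5/8| < (5/16)/x < ε.

N_0 = (5/16)/ε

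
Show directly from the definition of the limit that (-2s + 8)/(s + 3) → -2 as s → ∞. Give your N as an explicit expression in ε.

Let ε > 0. We seek N > 0 such that s > N implies |(-2s + 8)/(s + 3) + 2| < ε.
(-2s + 8)/(s + 3) + 2 = ((-2s + 8) − (-2)(s + 3)) / ((s + 3)) = 14/((s + 3)).
For s > 0 we have s + 3 > s, so |(-2s + 8)/(s + 3) + 2| = 14/((s + 3)) < 14/(s) = 14/s.
Thus |(-2s + 8)/(s + 3) + 2| < ε whenever s > 14/ε.
Take N = 14/ε. If s > N then |(-2s + 8)/(s + 3) + 2| < 14/s < ε.

N = 14/ε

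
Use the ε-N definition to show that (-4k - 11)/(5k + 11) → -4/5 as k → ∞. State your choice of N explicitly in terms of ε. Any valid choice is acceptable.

N = (11/25)/ε

Let ε > 0 be given. For k ≥ 1, |(-4k - 11)/(5k + 11) + 4/5| = |-11|/(5(5k + 11)) = 11/(5(5k + 11)).
Since 5k + 11 ≥ 5k for k ≥ 1, this is ≤ 11/(5·5k) = (11/25)/k.
So |(-4k - 11)/(5k + 11) + 4/5| < ε whenever k > (11/25)/ε.
Take N = (11/25)/ε. If k > N then |(-4k - 11)/(5k + 11) + 4/5| ≤ (11/25)/k < ε.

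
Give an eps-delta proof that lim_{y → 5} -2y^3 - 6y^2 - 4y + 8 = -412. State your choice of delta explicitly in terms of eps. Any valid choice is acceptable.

Fix eps > 0. We want delta > 0 such that 0 < |y − 5| < delta implies |(-2y^3 - 6y^2 - 4y + 8) + 412| < eps.
(-2y^3 - 6y^2 - 4y + 8) + 412 = -2y^3 - 6y^2 - 4y + 420 = (y − 5)(-2y^2 - 16y - 84).
So |(-2y^3 - 6y^2 - 4y + 8) + 412| = |y − 5|·|-2y^2 - 16y - 84|.
Assume first that |y − 5| < 1, so |y| < 6. Then |-2y^2 - 16y - 84| ≤ 2·6^2 + 16·6 + 84 = 252.
Hence |(-2y^3 - 6y^2 - 4y + 8) + 412| ≤ 252|y − 5| < eps provided |y − 5| < eps/252.
Choosing delta = min(1, eps/252) ensures both conditions, hence |(-2y^3 - 6y^2 - 4y + 8) + 412| < eps.

delta = min(1, eps/252)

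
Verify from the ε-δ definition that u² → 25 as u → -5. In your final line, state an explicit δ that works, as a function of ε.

Suppose ε > 0. We seek δ > 0 with 0 < |u + 5| < δ ⇒ |u² − 25| < ε.
Factor: u² − 25 = (u + 5)(u - 5), so |u² − 25| = |u + 5|·|u - 5|.
Impose δ ≤ 2 so that |u| < 7; then |u - 5| ≤ 12.
Hence |u² − 25| ≤ 12|u + 5|, which is < ε once |u + 5| < ε/12.
Take δ = min(2, ε/12). If 0 < |u + 5| < δ then both bounds hold and |u² − 25| ≤ 12|u + 5| < 12·(ε/12) = ε.

δ = min(2, ε/12)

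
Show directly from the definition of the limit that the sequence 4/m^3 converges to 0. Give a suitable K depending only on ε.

K = (4/ε)^{1/3}

Let ε > 0 be given. For m ≥ 1, |4/m^3 − 0| = 4/m^3.
4/m^3 < ε ⇔ m^3 > 4/ε ⇔ m > (4/ε)^{1/3}.
Take K = (4/ε)^{1/3}. Then m > K implies 4/m^3 < ε.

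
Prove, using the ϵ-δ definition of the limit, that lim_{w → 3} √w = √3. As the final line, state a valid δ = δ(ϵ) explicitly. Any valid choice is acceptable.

δ = min(3, √3·ϵ)

Fix ϵ > 0. We want δ > 0 such that 0 < |w − 3| < δ implies |√w − √3| < ϵ.
Multiplying by the conjugate, |√w − √3| = |w − 3|/(√w + √3).
Restrict δ ≤ 3 so that |w − 3| < 3 forces w > 0, and then √w + √3 > √3.
Hence |√w − √3| < |w − 3|/√3, which is < ϵ once |w − 3| < √3·ϵ.
Take δ = min(3, √3·ϵ). If 0 < |w − 3| < δ then w > 0 and |√w − √3| < |w − 3|/√3 < ϵ.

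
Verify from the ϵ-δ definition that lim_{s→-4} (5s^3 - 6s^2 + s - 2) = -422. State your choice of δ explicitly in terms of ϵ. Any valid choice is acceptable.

δ = min(1, ϵ/360)

Suppose ϵ > 0. We want δ > 0 such that 0 < |s + 4| < δ implies |(5s^3 - 6s^2 + s - 2) + 422| < ϵ.
(5s^3 - 6s^2 + s - 2) + 422 = 5s^3 - 6s^2 + s + 420 = (s + 4)(5s^2 - 26s + 105).
So |(5s^3 - 6s^2 + s - 2) + 422| = |s + 4|·|5s^2 - 26s + 105|.
Assume first that |s + 4| < 1, so |s| < 5. Then |5s^2 - 26s + 105| ≤ 5·5^2 + 26·5 + 105 = 360.
Hence |(5s^3 - 6s^2 + s - 2) + 422| ≤ 360|s + 4| < ϵ provided |s + 4| < ϵ/360.
Choosing δ = min(1, ϵ/360) ensures both conditions, hence |(5s^3 - 6s^2 + s - 2) + 422| < ϵ.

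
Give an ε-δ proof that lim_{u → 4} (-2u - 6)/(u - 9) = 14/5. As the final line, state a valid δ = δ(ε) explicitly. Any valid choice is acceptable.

δ = min(5/2, (25/48)ε)

Let ε > 0. We want δ > 0 with 0 < |u − 4| < δ ⇒ |(-2u - 6)/(u - 9) − (14/5)| < ε.
Combining over a common denominator, (-2u - 6)/(u - 9) − (14/5) = [(-2u - 6)·(-5) − (-14)·(u - 9)] / [(-5)·(u - 9)] = 24(u − 4) / ((-5)(u - 9)).
So |(-2u - 6)/(u - 9) − (14/5)| = 24|u − 4| / (5·|u − 9|).
Restrict δ ≤ 5/2. Then |u − 4| < 5/2 gives |u − 9| = |(u − 4) + (-5)| ≥ 5 − 5/2 = 5/2.
Hence |(-2u - 6)/(u - 9) − (14/5)| < 24|u − 4|/(5·(5/2)) = (48/25)|u − 4|, which is < ε once |u − 4| < (25/48)ε.
Take δ = min(5/2, (25/48)ε). Then 0 < |u − 4| < δ forces both bounds, so |(-2u - 6)/(u - 9) − (14/5)| < ε.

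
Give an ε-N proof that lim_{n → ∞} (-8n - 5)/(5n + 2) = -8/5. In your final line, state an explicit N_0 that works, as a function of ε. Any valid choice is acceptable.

Fix ε > 0. For n ≥ 1, |(-8n - 5)/(5n + 2) + 8/5| = |-9|/(5(5n + 2)) = 9/(5(5n + 2)).
Since 5n + 2 ≥ 5n for n ≥ 1, this is ≤ 9/(5·5n) = (9/25)/n.
So |(-8n - 5)/(5n + 2) + 8/5| < ε whenever n > (9/25)/ε.
Take N_0 = (9/25)/ε. If n > N_0 then |(-8n - 5)/(5n + 2) + 8/5| ≤ (9/25)/n < ε.

N_0 = (9/25)/ε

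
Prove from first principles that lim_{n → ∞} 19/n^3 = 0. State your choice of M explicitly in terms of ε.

M = (19/ε)^{1/3}

Fix ε > 0. For n ≥ 1, |19/n^3 − 0| = 19/n^3.
19/n^3 < ε ⇔ n^3 > 19/ε ⇔ n > (19/ε)^{1/3}.
Take M = (19/ε)^{1/3}. Then n > M implies 19/n^3 < ε.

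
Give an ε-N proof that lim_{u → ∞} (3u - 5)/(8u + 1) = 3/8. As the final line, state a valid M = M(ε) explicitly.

M = (43/64)/ε

Fix ε > 0. We seek M > 0 such that u > M implies |(3u - 5)/(8u + 1) − (3/8)| < ε.
(3u - 5)/(8u + 1) − (3/8) = (8(3u - 5) − 3(8u + 1)) / (8(8u + 1)) = -43/(8(8u + 1)).
For u > 0 we have 8u + 1 > 8u, so |(3u - 5)/(8u + 1) − (3/8)| = 43/(8(8u + 1)) < 43/(8·8u) = (43/64)/u.
Thus |(3u - 5)/(8u + 1) − (3/8)| < ε whenever u > (43/64)/ε.
Take M = (43/64)/ε. If u > M then |(3u - 5)/(8u + 1) − (3/8)| < (43/64)/u < ε.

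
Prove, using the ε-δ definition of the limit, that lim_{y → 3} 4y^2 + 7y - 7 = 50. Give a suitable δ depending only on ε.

δ = min(1, ε/35)

Let ε > 0. We want δ > 0 such that 0 < |y − 3| < δ implies |(4y^2 + 7y - 7) − 50| < ε.
(4y^2 + 7y - 7) − 50 = 4y^2 + 7y - 57 = (y − 3)(4y + 19).
So |(4y^2 + 7y - 7) − 50| = |y − 3|·|4y + 19|.
Assume first that |y − 3| < 1, so |y| < 4. Then |4y + 19| ≤ 4·4 + 19 = 35.
Hence |(4y^2 + 7y - 7) − 50| ≤ 35|y − 3| < ε provided |y − 3| < ε/35.
Choosing δ = min(1, ε/35) ensures both conditions, hence |(4y^2 + 7y - 7) − 50| < ε.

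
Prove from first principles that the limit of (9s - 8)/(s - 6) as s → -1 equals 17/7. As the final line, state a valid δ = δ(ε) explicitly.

Suppose ε > 0. We want δ > 0 with 0 < |s + 1| < δ ⇒ |(9s - 8)/(s - 6) − (17/7)| < ε.
Combining over a common denominator, (9s - 8)/(s - 6) − (17/7) = [(9s - 8)·(-7) − (-17)·(s - 6)] / [(-7)·(s - 6)] = -46(s + 1) / ((-7)(s - 6)).
So |(9s - 8)/(s - 6) − (17/7)| = 46|s + 1| / (7·|s − 6|).
Restrict δ ≤ 7/2. Then |s + 1| < 7/2 gives |s − 6| = |(s + 1) + (-7)| ≥ 7 − 7/2 = 7/2.
Hence |(9s - 8)/(s - 6) − (17/7)| < 46|s + 1|/(7·(7/2)) = (92/49)|s + 1|, which is < ε once |s + 1| < (49/92)ε.
Take δ = min(7/2, (49/92)ε). Then 0 < |s + 1| < δ forces both bounds, so |(9s - 8)/(s - 6) − (17/7)| < ε.

δ = min(7/2, (49/92)ε)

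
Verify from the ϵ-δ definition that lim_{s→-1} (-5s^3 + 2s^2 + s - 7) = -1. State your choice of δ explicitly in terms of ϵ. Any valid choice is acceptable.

Let ϵ > 0. We want δ > 0 such that 0 < |s + 1| < δ implies |(-5s^3 + 2s^2 + s - 7) + 1| < ϵ.
(-5s^3 + 2s^2 + s - 7) + 1 = -5s^3 + 2s^2 + s - 6 = (s + 1)(-5s^2 + 7s - 6).
So |(-5s^3 + 2s^2 + s - 7) + 1| = |s + 1|·|-5s^2 + 7s - 6|.
Assume first that |s + 1| < 1, so |s| < 2. Then |-5s^2 + 7s - 6| ≤ 5·2^2 + 7·2 + 6 = 40.
Hence |(-5s^3 + 2s^2 + s - 7) + 1| ≤ 40|s + 1| < ϵ provided |s + 1| < ϵ/40.
Choosing δ = min(1, ϵ/40) ensures both conditions, hence |(-5s^3 + 2s^2 + s - 7) + 1| < ϵ.

δ = min(1, ϵ/40)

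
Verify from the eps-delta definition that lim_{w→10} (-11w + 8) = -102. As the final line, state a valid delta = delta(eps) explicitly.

Let eps > 0. We need delta > 0 so that 0 < |w − 10| < delta implies |(-11w + 8) + 102| < eps.
Since (-11w + 8) + 102 = -11(w − 10), we have |(-11w + 8) + 102| = 11|w − 10|.
So 11|w − 10| < eps exactly when |w − 10| < eps/11.
Take delta = eps/11. If 0 < |w − 10| < delta then |(-11w + 8) + 102| = 11|w − 10| < 11·(eps/11) = eps.

delta = eps/11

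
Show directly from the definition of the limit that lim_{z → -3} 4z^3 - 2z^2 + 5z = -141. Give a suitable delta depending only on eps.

delta = min(2, eps/217)

Let eps > 0 be given. We want delta > 0 such that 0 < |z + 3| < delta implies |(4z^3 - 2z^2 + 5z) + 141| < eps.
(4z^3 - 2z^2 + 5z) + 141 = 4z^3 - 2z^2 + 5z + 141 = (z + 3)(4z^2 - 14z + 47).
So |(4z^3 - 2z^2 + 5z) + 141| = |z + 3|·|4z^2 - 14z + 47|.
Require delta ≤ 2. Then |z + 3| < 2 gives |z| < 5, and by the triangle inequality |4z^2 - 14z + 47| ≤ 4·5^2 + 14·5 + 47 = 217.
Hence |(4z^3 - 2z^2 + 5z) + 141| ≤ 217|z + 3| < eps provided |z + 3| < eps/217.
Take delta = min(2, eps/217). Then 0 < |z + 3| < delta gives both |z + 3| < 2 and |z + 3| < eps/217, so |(4z^3 - 2z^2 + 5z) + 141| < eps.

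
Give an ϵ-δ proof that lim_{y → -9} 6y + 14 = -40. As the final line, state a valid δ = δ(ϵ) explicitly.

Suppose ϵ > 0. We need δ > 0 so that 0 < |y + 9| < δ implies |(6y + 14) + 40| < ϵ.
|(6y + 14) + 40| = |6y + 54| = 6|y + 9|.
Thus it suffices that |y + 9| < ϵ/6.
Choosing δ = ϵ/6 gives |(6y + 14) + 40| = 6|y + 9| < ϵ whenever |y + 9| < δ.

δ = ϵ/6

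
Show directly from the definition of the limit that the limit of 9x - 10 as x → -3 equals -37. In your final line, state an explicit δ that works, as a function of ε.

δ = ε/9

Let ε > 0 be given. We need δ > 0 so that 0 < |x + 3| < δ implies |(9x - 10) + 37| < ε.
Since (9x - 10) + 37 = 9(x + 3), we have |(9x - 10) + 37| = 9|x + 3|.
So 9|x + 3| < ε exactly when |x + 3| < ε/9.
Choosing δ = ε/9 gives |(9x - 10) + 37| = 9|x + 3| < ε whenever |x + 3| < δ.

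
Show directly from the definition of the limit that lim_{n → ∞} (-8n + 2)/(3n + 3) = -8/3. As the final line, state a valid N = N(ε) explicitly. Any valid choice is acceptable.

N = (10/3)/ε

Let ε > 0 be given. For n ≥ 1, |(-8n + 2)/(3n + 3) + 8/3| = |30|/(3(3n + 3)) = 30/(3(3n + 3)).
Since 3n + 3 ≥ 3n for n ≥ 1, this is ≤ 30/(3·3n) = (10/3)/n.
So |(-8n + 2)/(3n + 3) + 8/3| < ε whenever n > (10/3)/ε.
Take N = (10/3)/ε. If n > N then |(-8n + 2)/(3n + 3) + 8/3| ≤ (10/3)/n < ε.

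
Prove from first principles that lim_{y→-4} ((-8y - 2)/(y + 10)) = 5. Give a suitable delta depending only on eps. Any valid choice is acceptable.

delta = min(3, (3/13)eps)

Fix eps > 0. We want delta > 0 with 0 < |y + 4| < delta ⇒ |(-8y - 2)/(y + 10) − 5| < eps.
Combining over a common denominator, (-8y - 2)/(y + 10) − 5 = [(-8y - 2)·6 − 30·(y + 10)] / [6·(y + 10)] = -78(y + 4) / (6(y + 10)).
So |(-8y - 2)/(y + 10) − 5| = 78|y + 4| / (6·|y + 10|).
Require delta ≤ 3, so |y + 10| ≥ |6| − |y + 4| > 6 − 3 = 3.
Hence |(-8y - 2)/(y + 10) − 5| < 78|y + 4|/(6·3) = (13/3)|y + 4|, which is < eps once |y + 4| < (3/13)eps.
Take delta = min(3, (3/13)eps). Then 0 < |y + 4| < delta forces both bounds, so |(-8y - 2)/(y + 10) − 5| < eps.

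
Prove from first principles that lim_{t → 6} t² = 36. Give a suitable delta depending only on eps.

Let eps > 0. We seek delta > 0 with 0 < |t − 6| < delta ⇒ |t² − 36| < eps.
Factor: t² − 36 = (t − 6)(t + 6), so |t² − 36| = |t − 6|·|t + 6|.
Impose delta ≤ 1 so that |t| < 7; then |t + 6| ≤ 13.
Hence |t² − 36| ≤ 13|t − 6|, which is < eps once |t − 6| < eps/13.
Take delta = min(1, eps/13). If 0 < |t − 6| < delta then both bounds hold and |t² − 36| ≤ 13|t − 6| < 13·(eps/13) = eps.

delta = min(1, eps/13)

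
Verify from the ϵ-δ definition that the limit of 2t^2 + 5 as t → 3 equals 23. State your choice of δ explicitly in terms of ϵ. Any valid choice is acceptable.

δ = min(2, ϵ/16)

Fix ϵ > 0. We want δ > 0 such that 0 < |t − 3| < δ implies |(2t^2 + 5) − 23| < ϵ.
(2t^2 + 5) − 23 = 2t^2 - 18 = (t − 3)(2t + 6).
So |(2t^2 + 5) − 23| = |t − 3|·|2t + 6|.
Assume first that |t − 3| < 2, so |t| < 5. Then |2t + 6| ≤ 2·5 + 6 = 16.
Hence |(2t^2 + 5) − 23| ≤ 16|t − 3| < ϵ provided |t − 3| < ϵ/16.
Choosing δ = min(2, ϵ/16) ensures both conditions, hence |(2t^2 + 5) − 23| < ϵ.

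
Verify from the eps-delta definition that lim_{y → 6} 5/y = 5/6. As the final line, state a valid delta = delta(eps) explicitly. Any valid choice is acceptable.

Fix eps > 0. We seek delta > 0 such that 0 < |y − 6| < delta implies |5/y − (5/6)| < eps.
|5/y − (5/6)| = 5·|6 − y|/(6·|y|) = 5|y − 6|/(6|y|).
Restrict delta ≤ 3. Then |y − 6| < 3 gives |y| > 3, so 6|y| > 18.
Then |5/y − (5/6)| < 5|y − 6|/18, which is < eps when |y − 6| < (18/5)eps.
Take delta = min(3, (18/5)eps). Then 0 < |y − 6| < delta gives both |y − 6| < 3 and |y − 6| < (18/5)eps, so |5/y − (5/6)| < eps.

delta = min(3, (18/5)eps)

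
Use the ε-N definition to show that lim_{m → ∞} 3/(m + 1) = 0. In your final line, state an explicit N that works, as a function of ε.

N = 3/ε

Fix ε > 0. For m ≥ 1, |3/(m + 1) − 0| = 3/(m + 1) ≤ 3/m.
We need 3/m < ε, i.e. m > 3/ε.
Take N = 3/ε. If m > N then |3/(m + 1)| ≤ 3/m < ε.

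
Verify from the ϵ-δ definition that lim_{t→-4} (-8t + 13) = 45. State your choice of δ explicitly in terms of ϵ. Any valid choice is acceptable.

δ = ϵ/8

Suppose ϵ > 0. We need δ > 0 so that 0 < |t + 4| < δ implies |(-8t + 13) − 45| < ϵ.
Since (-8t + 13) − 45 = -8(t + 4), we have |(-8t + 13) − 45| = 8|t + 4|.
Thus it suffices that |t + 4| < ϵ/8.
Choosing δ = ϵ/8 gives |(-8t + 13) − 45| = 8|t + 4| < ϵ whenever |t + 4| < δ.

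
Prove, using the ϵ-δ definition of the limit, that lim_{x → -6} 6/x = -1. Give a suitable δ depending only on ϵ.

δ = min(3, 3ϵ)

Let ϵ > 0 be given. We seek δ > 0 such that 0 < |x + 6| < δ implies |6/x + 1| < ϵ.
|6/x + 1| = 6·|-6 − x|/(6·|x|) = 6|x + 6|/(6|x|).
Restrict δ ≤ 3. Then |x + 6| < 3 gives |x| > 3, so 6|x| > 18.
Then |6/x + 1| < 6|x + 6|/18, which is < ϵ when |x + 6| < 3ϵ.
Take δ = min(3, 3ϵ). Then 0 < |x + 6| < δ gives both |x + 6| < 3 and |x + 6| < 3ϵ, so |6/x + 1| < ϵ.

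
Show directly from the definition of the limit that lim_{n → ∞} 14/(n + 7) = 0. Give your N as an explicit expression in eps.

N = 14/eps

Fix eps > 0. For n ≥ 1, |14/(n + 7) − 0| = 14/(n + 7) ≤ 14/n.
We need 14/n < eps, i.e. n > 14/eps.
Take N = 14/eps. If n > N then |14/(n + 7)| ≤ 14/n < eps.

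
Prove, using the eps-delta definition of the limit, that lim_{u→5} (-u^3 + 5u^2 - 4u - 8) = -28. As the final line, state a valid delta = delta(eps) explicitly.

delta = min(1, eps/40)

Fix eps > 0. We want delta > 0 such that 0 < |u − 5| < delta implies |(-u^3 + 5u^2 - 4u - 8) + 28| < eps.
(-u^3 + 5u^2 - 4u - 8) + 28 = -u^3 + 5u^2 - 4u + 20 = (u − 5)(-u^2 - 4).
So |(-u^3 + 5u^2 - 4u - 8) + 28| = |u − 5|·|-u^2 - 4|.
Require delta ≤ 1. Then |u − 5| < 1 gives |u| < 6, and by the triangle inequality |-u^2 - 4| ≤ 6^2 + 4 = 40.
Hence |(-u^3 + 5u^2 - 4u - 8) + 28| ≤ 40|u − 5| < eps provided |u − 5| < eps/40.
Take delta = min(1, eps/40). Then 0 < |u − 5| < delta gives both |u − 5| < 1 and |u − 5| < eps/40, so |(-u^3 + 5u^2 - 4u - 8) + 28| < eps.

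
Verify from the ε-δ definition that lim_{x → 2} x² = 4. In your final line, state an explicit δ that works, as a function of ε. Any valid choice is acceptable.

δ = min(1, ε/5)

Suppose ε > 0. We seek δ > 0 with 0 < |x − 2| < δ ⇒ |x² − 4| < ε.
Factor: x² − 4 = (x − 2)(x + 2), so |x² − 4| = |x − 2|·|x + 2|.
Restrict δ ≤ 1. Then |x − 2| < 1 gives |x| < 3, so by the triangle inequality |x + 2| ≤ 3 + 2 = 5.
Hence |x² − 4| ≤ 5|x − 2|, which is < ε once |x − 2| < ε/5.
Take δ = min(1, ε/5). If 0 < |x − 2| < δ then both bounds hold and |x² − 4| ≤ 5|x − 2| < 5·(ε/5) = ε.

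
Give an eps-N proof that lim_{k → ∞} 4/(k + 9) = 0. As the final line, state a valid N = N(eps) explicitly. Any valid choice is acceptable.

N = 4/eps

Suppose eps > 0. For k ≥ 1, |4/(k + 9) − 0| = 4/(k + 9) ≤ 4/k.
We need 4/k < eps, i.e. k > 4/eps.
Take N = 4/eps. If k > N then |4/(k + 9)| ≤ 4/k < eps.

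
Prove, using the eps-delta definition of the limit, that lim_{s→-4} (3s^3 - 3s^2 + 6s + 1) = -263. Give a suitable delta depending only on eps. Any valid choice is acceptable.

delta = min(1, eps/216)

Fix eps > 0. We want delta > 0 such that 0 < |s + 4| < delta implies |(3s^3 - 3s^2 + 6s + 1) + 263| < eps.
(3s^3 - 3s^2 + 6s + 1) + 263 = 3s^3 - 3s^2 + 6s + 264 = (s + 4)(3s^2 - 15s + 66).
So |(3s^3 - 3s^2 + 6s + 1) + 263| = |s + 4|·|3s^2 - 15s + 66|.
Require delta ≤ 1. Then |s + 4| < 1 gives |s| < 5, and by the triangle inequality |3s^2 - 15s + 66| ≤ 3·5^2 + 15·5 + 66 = 216.
Hence |(3s^3 - 3s^2 + 6s + 1) + 263| ≤ 216|s + 4| < eps provided |s + 4| < eps/216.
Take delta = min(1, eps/216). Then 0 < |s + 4| < delta gives both |s + 4| < 1 and |s + 4| < eps/216, so |(3s^3 - 3s^2 + 6s + 1) + 263| < eps.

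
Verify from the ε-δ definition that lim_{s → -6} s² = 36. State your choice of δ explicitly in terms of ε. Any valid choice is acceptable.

δ = min(2, ε/14)

Suppose ε > 0. We seek δ > 0 with 0 < |s + 6| < δ ⇒ |s² − 36| < ε.
Factor: s² − 36 = (s + 6)(s - 6), so |s² − 36| = |s + 6|·|s - 6|.
Impose δ ≤ 2 so that |s| < 8; then |s - 6| ≤ 14.
Hence |s² − 36| ≤ 14|s + 6|, which is < ε once |s + 6| < ε/14.
Take δ = min(2, ε/14). If 0 < |s + 6| < δ then both bounds hold and |s² − 36| ≤ 14|s + 6| < 14·(ε/14) = ε.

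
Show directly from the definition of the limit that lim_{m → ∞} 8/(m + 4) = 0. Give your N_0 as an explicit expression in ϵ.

Suppose ϵ > 0. For m ≥ 1, |8/(m + 4) − 0| = 8/(m + 4) ≤ 8/m.
We need 8/m < ϵ, i.e. m > 8/ϵ.
Take N_0 = 8/ϵ. If m > N_0 then |8/(m + 4)| ≤ 8/m < ϵ.

N_0 = 8/ϵ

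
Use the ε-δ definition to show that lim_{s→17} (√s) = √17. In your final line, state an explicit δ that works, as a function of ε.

Suppose ε > 0. We want δ > 0 such that 0 < |s − 17| < δ implies |√s − √17| < ε.
Rationalise: √s − √17 = (s − 17)/(√s + √17), so |√s − √17| = |s − 17|/(√s + √17).
Restrict δ ≤ 17 so that |s − 17| < 17 forces s > 0, and then √s + √17 > √17.
Hence |√s − √17| < |s − 17|/√17, which is < ε once |s − 17| < √17·ε.
Take δ = min(17, √17·ε). If 0 < |s − 17| < δ then s > 0 and |√s − √17| < |s − 17|/√17 < ε.

δ = min(17, √17·ε)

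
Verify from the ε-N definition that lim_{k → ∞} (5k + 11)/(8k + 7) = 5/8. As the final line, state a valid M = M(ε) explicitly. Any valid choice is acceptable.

M = (53/64)/ε

Suppose ε > 0. For k ≥ 1, |(5k + 11)/(8k + 7) − (5/8)| = |53|/(8(8k + 7)) = 53/(8(8k + 7)).
Since 8k + 7 ≥ 8k for k ≥ 1, this is ≤ 53/(8·8k) = (53/64)/k.
So |(5k + 11)/(8k + 7) − (5/8)| < ε whenever k > (53/64)/ε.
Take M = (53/64)/ε. If k > M then |(5k + 11)/(8k + 7) − (5/8)| ≤ (53/64)/k < ε.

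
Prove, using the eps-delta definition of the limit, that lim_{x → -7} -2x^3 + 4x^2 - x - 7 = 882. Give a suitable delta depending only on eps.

Fix eps > 0. We want delta > 0 such that 0 < |x + 7| < delta implies |(-2x^3 + 4x^2 - x - 7) − 882| < eps.
(-2x^3 + 4x^2 - x - 7) − 882 = -2x^3 + 4x^2 - x - 889 = (x + 7)(-2x^2 + 18x - 127).
So |(-2x^3 + 4x^2 - x - 7) − 882| = |x + 7|·|-2x^2 + 18x - 127|.
Require delta ≤ 1. Then |x + 7| < 1 gives |x| < 8, and by the triangle inequality |-2x^2 + 18x - 127| ≤ 2·8^2 + 18·8 + 127 = 399.
Hence |(-2x^3 + 4x^2 - x - 7) − 882| ≤ 399|x + 7| < eps provided |x + 7| < eps/399.
Choosing delta = min(1, eps/399) ensures both conditions, hence |(-2x^3 + 4x^2 - x - 7) − 882| < eps.

delta = min(1, eps/399)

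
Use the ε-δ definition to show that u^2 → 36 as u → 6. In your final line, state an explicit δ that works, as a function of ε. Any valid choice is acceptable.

Suppose ε > 0. We seek δ > 0 with 0 < |u − 6| < δ ⇒ |u^2 − 36| < ε.
Factor: u^2 − 36 = (u − 6)(u + 6), so |u^2 − 36| = |u − 6|·|u + 6|.
Restrict δ ≤ 1. Then |u − 6| < 1 gives |u| < 7, so by the triangle inequality |u + 6| ≤ 7 + 6 = 13.
Hence |u^2 − 36| ≤ 13|u − 6|, which is < ε once |u − 6| < ε/13.
Take δ = min(1, ε/13). If 0 < |u − 6| < δ then both bounds hold and |u^2 − 36| ≤ 13|u − 6| < 13·(ε/13) = ε.

δ = min(1, ε/13)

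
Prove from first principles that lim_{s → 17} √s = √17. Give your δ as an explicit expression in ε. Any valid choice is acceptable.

δ = min(17, √17·ε)

Fix ε > 0. We want δ > 0 such that 0 < |s − 17| < δ implies |√s − √17| < ε.
Multiplying by the conjugate, |√s − √17| = |s − 17|/(√s + √17).
Restrict δ ≤ 17 so that |s − 17| < 17 forces s > 0, and then √s + √17 > √17.
Hence |√s − √17| < |s − 17|/√17, which is < ε once |s − 17| < √17·ε.
Take δ = min(17, √17·ε). If 0 < |s − 17| < δ then s > 0 and |√s − √17| < |s − 17|/√17 < ε.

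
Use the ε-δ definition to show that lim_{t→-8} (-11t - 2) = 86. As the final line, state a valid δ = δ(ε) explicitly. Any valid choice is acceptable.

Fix ε > 0. We need δ > 0 so that 0 < |t + 8| < δ implies |(-11t - 2) − 86| < ε.
|(-11t - 2) − 86| = |-11t - 88| = 11|t + 8|.
Thus it suffices that |t + 8| < ε/11.
Take δ = ε/11. If 0 < |t + 8| < δ then |(-11t - 2) − 86| = 11|t + 8| < 11·(ε/11) = ε.

δ = ε/11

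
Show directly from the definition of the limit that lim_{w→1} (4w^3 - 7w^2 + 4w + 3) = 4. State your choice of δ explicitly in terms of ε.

Suppose ε > 0. We want δ > 0 such that 0 < |w − 1| < δ implies |(4w^3 - 7w^2 + 4w + 3) − 4| < ε.
(4w^3 - 7w^2 + 4w + 3) − 4 = 4w^3 - 7w^2 + 4w - 1 = (w − 1)(4w^2 - 3w + 1).
So |(4w^3 - 7w^2 + 4w + 3) − 4| = |w − 1|·|4w^2 - 3w + 1|.
Assume first that |w − 1| < 1, so |w| < 2. Then |4w^2 - 3w + 1| ≤ 4·2^2 + 3·2 + 1 = 23.
Hence |(4w^3 - 7w^2 + 4w + 3) − 4| ≤ 23|w − 1| < ε provided |w − 1| < ε/23.
Choosing δ = min(1, ε/23) ensures both conditions, hence |(4w^3 - 7w^2 + 4w + 3) − 4| < ε.

δ = min(1, ε/23)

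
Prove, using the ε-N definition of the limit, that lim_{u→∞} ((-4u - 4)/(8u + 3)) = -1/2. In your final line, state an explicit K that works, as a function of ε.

Let ε > 0 be given. We seek K > 0 such that u > K implies |(-4u - 4)/(8u + 3) + 1/2| < ε.
(-4u - 4)/(8u + 3) + 1/2 = (8(-4u - 4) − (-4)(8u + 3)) / (8(8u + 3)) = -20/(8(8u + 3)).
For u > 0 we have 8u + 3 > 8u, so |(-4u - 4)/(8u + 3) + 1/2| = 20/(8(8u + 3)) < 20/(8·8u) = (5/16)/u.
Thus |(-4u - 4)/(8u + 3) + 1/2| < ε whenever u > (5/16)/ε.
Take K = (5/16)/ε. If u > K then |(-4u - 4)/(8u + 3) + 1/2| < (5/16)/u < ε.

K = (5/16)/ε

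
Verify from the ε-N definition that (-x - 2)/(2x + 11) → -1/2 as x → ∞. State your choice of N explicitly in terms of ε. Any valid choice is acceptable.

Let ε > 0 be given. We seek N > 0 such that x > N implies |(-x - 2)/(2x + 11) + 1/2| < ε.
(-x - 2)/(2x + 11) + 1/2 = (2(-x - 2) − (-1)(2x + 11)) / (2(2x + 11)) = 7/(2(2x + 11)).
For x > 0 we have 2x + 11 > 2x, so |(-x - 2)/(2x + 11) + 1/2| = 7/(2(2x + 11)) < 7/(2·2x) = (7/4)/x.
Thus |(-x - 2)/(2x + 11) + 1/2| < ε whenever x > (7/4)/ε.
Take N = (7/4)/ε. If x > N then |(-x - 2)/(2x + 11) + 1/2| < (7/4)/x < ε.

N = (7/4)/ε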